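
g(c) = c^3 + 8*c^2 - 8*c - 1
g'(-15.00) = 427.00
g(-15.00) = -1456.00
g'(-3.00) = -29.00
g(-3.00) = 68.00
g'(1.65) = 26.57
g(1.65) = 12.07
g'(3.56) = 86.98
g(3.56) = 117.03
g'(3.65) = 90.37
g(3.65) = 125.01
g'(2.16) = 40.56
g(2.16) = 29.12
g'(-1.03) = -21.30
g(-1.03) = 14.63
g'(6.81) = 240.09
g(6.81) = 631.35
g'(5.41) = 166.36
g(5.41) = 348.21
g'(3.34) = 78.91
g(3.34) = 98.78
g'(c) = 3*c^2 + 16*c - 8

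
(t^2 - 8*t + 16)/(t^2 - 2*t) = (t^2 - 8*t + 16)/(t*(t - 2))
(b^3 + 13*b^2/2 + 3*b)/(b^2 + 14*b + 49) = b*(2*b^2 + 13*b + 6)/(2*(b^2 + 14*b + 49))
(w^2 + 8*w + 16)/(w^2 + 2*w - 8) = (w + 4)/(w - 2)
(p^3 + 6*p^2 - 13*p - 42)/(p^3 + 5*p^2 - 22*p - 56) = (p - 3)/(p - 4)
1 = 1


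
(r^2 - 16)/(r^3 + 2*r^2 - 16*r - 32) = 1/(r + 2)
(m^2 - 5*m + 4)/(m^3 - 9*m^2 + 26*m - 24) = (m - 1)/(m^2 - 5*m + 6)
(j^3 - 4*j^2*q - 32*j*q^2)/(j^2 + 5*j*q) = (j^2 - 4*j*q - 32*q^2)/(j + 5*q)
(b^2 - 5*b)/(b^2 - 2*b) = (b - 5)/(b - 2)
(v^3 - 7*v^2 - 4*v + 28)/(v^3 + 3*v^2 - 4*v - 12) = (v - 7)/(v + 3)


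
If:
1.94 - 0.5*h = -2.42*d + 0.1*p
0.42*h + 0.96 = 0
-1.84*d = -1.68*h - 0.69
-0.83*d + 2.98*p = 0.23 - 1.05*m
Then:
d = -1.71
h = -2.29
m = 28.95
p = -10.60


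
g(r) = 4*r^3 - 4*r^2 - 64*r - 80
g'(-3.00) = 68.00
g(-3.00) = -32.00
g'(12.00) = 1568.00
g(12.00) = 5488.00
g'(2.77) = 5.91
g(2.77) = -202.96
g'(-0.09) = -63.18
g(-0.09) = -74.28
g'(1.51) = -48.72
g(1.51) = -171.99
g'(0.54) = -64.82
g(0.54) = -115.10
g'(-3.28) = 91.34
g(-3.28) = -54.26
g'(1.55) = -47.57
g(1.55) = -173.91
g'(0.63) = -64.28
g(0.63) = -120.91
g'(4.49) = 142.00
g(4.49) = -85.93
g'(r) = 12*r^2 - 8*r - 64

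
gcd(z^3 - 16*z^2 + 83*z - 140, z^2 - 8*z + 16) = z - 4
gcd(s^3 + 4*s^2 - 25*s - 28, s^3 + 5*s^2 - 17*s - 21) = s^2 + 8*s + 7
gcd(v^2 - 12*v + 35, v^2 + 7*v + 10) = 1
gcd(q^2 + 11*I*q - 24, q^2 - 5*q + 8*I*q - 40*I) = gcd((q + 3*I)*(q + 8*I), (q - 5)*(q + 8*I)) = q + 8*I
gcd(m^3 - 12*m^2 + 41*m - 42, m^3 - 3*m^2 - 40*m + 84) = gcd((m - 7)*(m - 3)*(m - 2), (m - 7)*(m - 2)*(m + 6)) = m^2 - 9*m + 14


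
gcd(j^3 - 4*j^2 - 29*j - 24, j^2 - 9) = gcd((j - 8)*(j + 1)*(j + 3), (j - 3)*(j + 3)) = j + 3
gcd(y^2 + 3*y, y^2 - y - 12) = y + 3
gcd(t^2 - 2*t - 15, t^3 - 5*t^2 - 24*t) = t + 3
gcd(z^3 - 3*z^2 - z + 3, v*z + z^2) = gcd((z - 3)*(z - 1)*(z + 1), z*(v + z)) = 1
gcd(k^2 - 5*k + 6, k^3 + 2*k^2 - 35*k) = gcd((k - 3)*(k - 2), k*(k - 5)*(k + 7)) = 1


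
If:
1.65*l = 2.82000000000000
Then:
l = 1.71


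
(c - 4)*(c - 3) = c^2 - 7*c + 12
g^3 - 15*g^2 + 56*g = g*(g - 8)*(g - 7)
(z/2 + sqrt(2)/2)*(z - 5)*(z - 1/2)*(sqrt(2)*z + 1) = sqrt(2)*z^4/2 - 11*sqrt(2)*z^3/4 + 3*z^3/2 - 33*z^2/4 + 7*sqrt(2)*z^2/4 - 11*sqrt(2)*z/4 + 15*z/4 + 5*sqrt(2)/4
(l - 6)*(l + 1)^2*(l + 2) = l^4 - 2*l^3 - 19*l^2 - 28*l - 12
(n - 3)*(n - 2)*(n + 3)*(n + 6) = n^4 + 4*n^3 - 21*n^2 - 36*n + 108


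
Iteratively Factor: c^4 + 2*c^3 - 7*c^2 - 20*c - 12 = (c + 1)*(c^3 + c^2 - 8*c - 12) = (c + 1)*(c + 2)*(c^2 - c - 6) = (c - 3)*(c + 1)*(c + 2)*(c + 2)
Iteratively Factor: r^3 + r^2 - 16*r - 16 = (r + 4)*(r^2 - 3*r - 4) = (r + 1)*(r + 4)*(r - 4)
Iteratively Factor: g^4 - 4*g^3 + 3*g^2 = (g - 3)*(g^3 - g^2) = g*(g - 3)*(g^2 - g) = g^2*(g - 3)*(g - 1)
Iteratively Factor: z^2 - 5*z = (z - 5)*(z)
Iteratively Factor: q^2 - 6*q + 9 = (q - 3)*(q - 3)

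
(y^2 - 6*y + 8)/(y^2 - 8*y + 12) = (y - 4)/(y - 6)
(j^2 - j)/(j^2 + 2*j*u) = (j - 1)/(j + 2*u)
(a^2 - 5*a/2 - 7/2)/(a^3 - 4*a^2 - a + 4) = (a - 7/2)/(a^2 - 5*a + 4)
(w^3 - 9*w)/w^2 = w - 9/w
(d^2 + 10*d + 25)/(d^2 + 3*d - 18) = (d^2 + 10*d + 25)/(d^2 + 3*d - 18)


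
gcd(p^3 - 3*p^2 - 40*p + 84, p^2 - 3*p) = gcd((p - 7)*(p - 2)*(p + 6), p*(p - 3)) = 1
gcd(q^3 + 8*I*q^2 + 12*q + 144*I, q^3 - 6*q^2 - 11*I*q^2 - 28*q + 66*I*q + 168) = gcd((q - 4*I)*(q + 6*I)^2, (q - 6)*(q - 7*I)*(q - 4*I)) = q - 4*I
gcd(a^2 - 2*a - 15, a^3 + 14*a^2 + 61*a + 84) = a + 3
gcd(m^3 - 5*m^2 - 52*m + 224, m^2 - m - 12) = m - 4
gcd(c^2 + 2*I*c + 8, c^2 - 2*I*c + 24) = c + 4*I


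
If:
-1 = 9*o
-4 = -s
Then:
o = -1/9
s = 4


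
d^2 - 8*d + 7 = (d - 7)*(d - 1)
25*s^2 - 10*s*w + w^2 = (-5*s + w)^2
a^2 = a^2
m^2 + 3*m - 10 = (m - 2)*(m + 5)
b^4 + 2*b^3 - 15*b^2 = b^2*(b - 3)*(b + 5)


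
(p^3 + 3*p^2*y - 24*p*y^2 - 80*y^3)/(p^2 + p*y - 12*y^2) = (-p^2 + p*y + 20*y^2)/(-p + 3*y)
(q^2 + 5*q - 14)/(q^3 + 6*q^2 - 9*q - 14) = 1/(q + 1)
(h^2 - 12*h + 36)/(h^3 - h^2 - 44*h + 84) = (h - 6)/(h^2 + 5*h - 14)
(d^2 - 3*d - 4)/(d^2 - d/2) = 2*(d^2 - 3*d - 4)/(d*(2*d - 1))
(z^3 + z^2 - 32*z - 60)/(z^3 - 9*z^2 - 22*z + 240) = (z + 2)/(z - 8)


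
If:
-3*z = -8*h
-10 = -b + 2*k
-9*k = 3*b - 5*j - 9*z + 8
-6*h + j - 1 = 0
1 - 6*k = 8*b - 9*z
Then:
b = 37/23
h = -51/92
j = -107/46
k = -193/46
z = -34/23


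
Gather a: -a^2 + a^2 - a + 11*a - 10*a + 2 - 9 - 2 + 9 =0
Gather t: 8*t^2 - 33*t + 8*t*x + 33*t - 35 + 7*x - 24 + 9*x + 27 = 8*t^2 + 8*t*x + 16*x - 32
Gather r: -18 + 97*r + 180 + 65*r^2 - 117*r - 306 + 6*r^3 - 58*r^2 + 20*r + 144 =6*r^3 + 7*r^2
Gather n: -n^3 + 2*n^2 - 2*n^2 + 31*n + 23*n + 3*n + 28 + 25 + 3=-n^3 + 57*n + 56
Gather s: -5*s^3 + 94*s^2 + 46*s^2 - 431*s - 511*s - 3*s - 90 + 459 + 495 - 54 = -5*s^3 + 140*s^2 - 945*s + 810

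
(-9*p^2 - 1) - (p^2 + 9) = -10*p^2 - 10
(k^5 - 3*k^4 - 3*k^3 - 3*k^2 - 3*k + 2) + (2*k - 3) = k^5 - 3*k^4 - 3*k^3 - 3*k^2 - k - 1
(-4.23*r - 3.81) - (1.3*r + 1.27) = -5.53*r - 5.08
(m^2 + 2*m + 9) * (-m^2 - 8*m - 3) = -m^4 - 10*m^3 - 28*m^2 - 78*m - 27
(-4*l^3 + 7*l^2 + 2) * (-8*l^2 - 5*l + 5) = 32*l^5 - 36*l^4 - 55*l^3 + 19*l^2 - 10*l + 10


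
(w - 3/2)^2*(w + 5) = w^3 + 2*w^2 - 51*w/4 + 45/4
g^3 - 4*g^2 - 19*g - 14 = (g - 7)*(g + 1)*(g + 2)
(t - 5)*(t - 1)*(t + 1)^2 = t^4 - 4*t^3 - 6*t^2 + 4*t + 5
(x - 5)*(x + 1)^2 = x^3 - 3*x^2 - 9*x - 5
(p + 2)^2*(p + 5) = p^3 + 9*p^2 + 24*p + 20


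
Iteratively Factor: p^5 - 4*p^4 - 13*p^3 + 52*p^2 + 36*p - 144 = (p - 4)*(p^4 - 13*p^2 + 36) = (p - 4)*(p - 3)*(p^3 + 3*p^2 - 4*p - 12) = (p - 4)*(p - 3)*(p + 2)*(p^2 + p - 6) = (p - 4)*(p - 3)*(p + 2)*(p + 3)*(p - 2)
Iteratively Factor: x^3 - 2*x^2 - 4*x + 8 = (x + 2)*(x^2 - 4*x + 4) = (x - 2)*(x + 2)*(x - 2)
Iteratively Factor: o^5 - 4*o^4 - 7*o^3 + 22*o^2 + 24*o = (o - 3)*(o^4 - o^3 - 10*o^2 - 8*o) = (o - 4)*(o - 3)*(o^3 + 3*o^2 + 2*o) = (o - 4)*(o - 3)*(o + 1)*(o^2 + 2*o) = (o - 4)*(o - 3)*(o + 1)*(o + 2)*(o)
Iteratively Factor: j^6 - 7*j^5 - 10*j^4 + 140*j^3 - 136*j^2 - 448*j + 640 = (j - 5)*(j^5 - 2*j^4 - 20*j^3 + 40*j^2 + 64*j - 128) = (j - 5)*(j + 4)*(j^4 - 6*j^3 + 4*j^2 + 24*j - 32) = (j - 5)*(j + 2)*(j + 4)*(j^3 - 8*j^2 + 20*j - 16) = (j - 5)*(j - 2)*(j + 2)*(j + 4)*(j^2 - 6*j + 8) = (j - 5)*(j - 2)^2*(j + 2)*(j + 4)*(j - 4)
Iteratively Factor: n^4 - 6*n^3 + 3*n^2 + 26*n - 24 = (n - 1)*(n^3 - 5*n^2 - 2*n + 24) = (n - 1)*(n + 2)*(n^2 - 7*n + 12) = (n - 3)*(n - 1)*(n + 2)*(n - 4)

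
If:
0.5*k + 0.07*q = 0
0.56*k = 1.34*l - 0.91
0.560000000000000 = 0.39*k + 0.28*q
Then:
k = -0.35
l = 0.53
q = 2.48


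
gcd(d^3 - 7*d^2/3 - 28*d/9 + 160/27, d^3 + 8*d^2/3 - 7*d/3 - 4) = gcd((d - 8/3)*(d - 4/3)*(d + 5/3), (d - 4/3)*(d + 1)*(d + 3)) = d - 4/3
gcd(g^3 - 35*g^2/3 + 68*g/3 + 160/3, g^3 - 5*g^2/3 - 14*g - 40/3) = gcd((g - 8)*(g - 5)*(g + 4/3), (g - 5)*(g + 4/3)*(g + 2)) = g^2 - 11*g/3 - 20/3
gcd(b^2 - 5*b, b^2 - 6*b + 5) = b - 5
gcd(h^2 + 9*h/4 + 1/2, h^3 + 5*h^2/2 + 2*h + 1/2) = 1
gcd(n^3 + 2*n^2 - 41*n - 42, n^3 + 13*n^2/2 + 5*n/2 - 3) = n + 1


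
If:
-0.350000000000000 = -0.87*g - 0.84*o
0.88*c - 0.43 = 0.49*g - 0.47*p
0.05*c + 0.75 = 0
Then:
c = -15.00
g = 0.959183673469388*p - 27.8163265306122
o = 29.2264334305151 - 0.993440233236152*p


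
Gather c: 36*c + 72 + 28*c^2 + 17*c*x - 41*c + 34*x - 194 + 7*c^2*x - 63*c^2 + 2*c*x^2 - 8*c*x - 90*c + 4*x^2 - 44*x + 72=c^2*(7*x - 35) + c*(2*x^2 + 9*x - 95) + 4*x^2 - 10*x - 50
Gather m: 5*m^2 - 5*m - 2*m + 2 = 5*m^2 - 7*m + 2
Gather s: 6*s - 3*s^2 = -3*s^2 + 6*s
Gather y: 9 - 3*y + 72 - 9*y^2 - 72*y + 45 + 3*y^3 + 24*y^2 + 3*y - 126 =3*y^3 + 15*y^2 - 72*y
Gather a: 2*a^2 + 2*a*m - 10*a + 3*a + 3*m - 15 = 2*a^2 + a*(2*m - 7) + 3*m - 15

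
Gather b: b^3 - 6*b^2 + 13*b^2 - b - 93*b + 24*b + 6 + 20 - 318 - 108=b^3 + 7*b^2 - 70*b - 400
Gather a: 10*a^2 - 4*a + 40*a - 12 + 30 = 10*a^2 + 36*a + 18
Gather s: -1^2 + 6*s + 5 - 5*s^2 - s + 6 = -5*s^2 + 5*s + 10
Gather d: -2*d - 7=-2*d - 7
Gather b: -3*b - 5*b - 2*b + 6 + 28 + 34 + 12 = 80 - 10*b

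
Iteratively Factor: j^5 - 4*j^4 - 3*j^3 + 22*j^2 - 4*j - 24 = (j - 2)*(j^4 - 2*j^3 - 7*j^2 + 8*j + 12) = (j - 2)*(j + 1)*(j^3 - 3*j^2 - 4*j + 12) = (j - 2)*(j + 1)*(j + 2)*(j^2 - 5*j + 6) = (j - 2)^2*(j + 1)*(j + 2)*(j - 3)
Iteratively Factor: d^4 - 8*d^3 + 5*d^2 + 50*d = (d)*(d^3 - 8*d^2 + 5*d + 50) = d*(d - 5)*(d^2 - 3*d - 10) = d*(d - 5)*(d + 2)*(d - 5)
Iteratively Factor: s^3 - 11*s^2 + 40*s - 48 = (s - 4)*(s^2 - 7*s + 12) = (s - 4)*(s - 3)*(s - 4)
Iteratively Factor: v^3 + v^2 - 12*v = (v)*(v^2 + v - 12) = v*(v + 4)*(v - 3)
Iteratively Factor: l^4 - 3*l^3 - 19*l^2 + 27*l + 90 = (l + 2)*(l^3 - 5*l^2 - 9*l + 45) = (l - 3)*(l + 2)*(l^2 - 2*l - 15) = (l - 3)*(l + 2)*(l + 3)*(l - 5)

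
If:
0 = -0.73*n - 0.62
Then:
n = -0.85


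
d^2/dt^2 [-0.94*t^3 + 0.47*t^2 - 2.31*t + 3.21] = 0.94 - 5.64*t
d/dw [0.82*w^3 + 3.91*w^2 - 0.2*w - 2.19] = 2.46*w^2 + 7.82*w - 0.2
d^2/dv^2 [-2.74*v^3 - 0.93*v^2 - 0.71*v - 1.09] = -16.44*v - 1.86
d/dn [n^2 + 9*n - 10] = 2*n + 9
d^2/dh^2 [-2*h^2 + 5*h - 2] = -4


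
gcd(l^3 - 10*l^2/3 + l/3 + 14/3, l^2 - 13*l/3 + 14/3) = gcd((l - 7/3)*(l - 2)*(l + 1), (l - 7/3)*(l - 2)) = l^2 - 13*l/3 + 14/3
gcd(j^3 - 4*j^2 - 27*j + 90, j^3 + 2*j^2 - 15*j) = j^2 + 2*j - 15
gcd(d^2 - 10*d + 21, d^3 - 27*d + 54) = d - 3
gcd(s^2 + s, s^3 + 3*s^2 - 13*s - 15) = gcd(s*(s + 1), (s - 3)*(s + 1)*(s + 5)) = s + 1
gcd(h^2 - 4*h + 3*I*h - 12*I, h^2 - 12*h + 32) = h - 4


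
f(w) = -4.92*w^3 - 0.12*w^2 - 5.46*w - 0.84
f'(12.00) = -2133.78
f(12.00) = -8585.40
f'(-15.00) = -3322.86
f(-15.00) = 16659.06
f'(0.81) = -15.34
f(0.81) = -7.96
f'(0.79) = -14.86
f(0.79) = -7.65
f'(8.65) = -1111.92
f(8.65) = -3241.34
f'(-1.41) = -34.47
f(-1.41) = 20.41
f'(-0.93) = -18.00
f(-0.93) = 8.09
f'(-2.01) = -64.61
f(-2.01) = 49.60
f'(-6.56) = -639.06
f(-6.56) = 1418.73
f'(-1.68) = -46.72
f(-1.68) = 31.32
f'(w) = -14.76*w^2 - 0.24*w - 5.46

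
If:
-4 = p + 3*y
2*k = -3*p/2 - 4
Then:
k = 9*y/4 + 1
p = -3*y - 4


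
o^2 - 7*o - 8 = (o - 8)*(o + 1)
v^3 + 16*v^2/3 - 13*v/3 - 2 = (v - 1)*(v + 1/3)*(v + 6)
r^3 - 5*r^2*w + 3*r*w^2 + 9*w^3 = (r - 3*w)^2*(r + w)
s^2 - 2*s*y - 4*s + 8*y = (s - 4)*(s - 2*y)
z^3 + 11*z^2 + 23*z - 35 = (z - 1)*(z + 5)*(z + 7)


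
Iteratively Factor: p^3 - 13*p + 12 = (p + 4)*(p^2 - 4*p + 3) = (p - 1)*(p + 4)*(p - 3)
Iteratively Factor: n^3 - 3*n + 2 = (n + 2)*(n^2 - 2*n + 1) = (n - 1)*(n + 2)*(n - 1)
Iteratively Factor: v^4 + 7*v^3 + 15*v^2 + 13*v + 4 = (v + 1)*(v^3 + 6*v^2 + 9*v + 4) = (v + 1)^2*(v^2 + 5*v + 4) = (v + 1)^3*(v + 4)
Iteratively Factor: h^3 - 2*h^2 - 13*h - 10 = (h + 2)*(h^2 - 4*h - 5) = (h - 5)*(h + 2)*(h + 1)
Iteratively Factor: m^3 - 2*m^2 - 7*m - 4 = (m + 1)*(m^2 - 3*m - 4) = (m + 1)^2*(m - 4)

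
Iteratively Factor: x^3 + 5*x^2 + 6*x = (x)*(x^2 + 5*x + 6) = x*(x + 3)*(x + 2)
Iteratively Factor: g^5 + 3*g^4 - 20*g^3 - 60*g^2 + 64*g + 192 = (g + 4)*(g^4 - g^3 - 16*g^2 + 4*g + 48) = (g - 2)*(g + 4)*(g^3 + g^2 - 14*g - 24) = (g - 4)*(g - 2)*(g + 4)*(g^2 + 5*g + 6) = (g - 4)*(g - 2)*(g + 3)*(g + 4)*(g + 2)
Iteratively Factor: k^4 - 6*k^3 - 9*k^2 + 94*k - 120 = (k - 5)*(k^3 - k^2 - 14*k + 24) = (k - 5)*(k + 4)*(k^2 - 5*k + 6) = (k - 5)*(k - 3)*(k + 4)*(k - 2)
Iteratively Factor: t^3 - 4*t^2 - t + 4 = (t - 1)*(t^2 - 3*t - 4) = (t - 1)*(t + 1)*(t - 4)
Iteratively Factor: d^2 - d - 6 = (d + 2)*(d - 3)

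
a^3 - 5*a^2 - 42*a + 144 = (a - 8)*(a - 3)*(a + 6)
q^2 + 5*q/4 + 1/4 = (q + 1/4)*(q + 1)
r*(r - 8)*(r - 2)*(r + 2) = r^4 - 8*r^3 - 4*r^2 + 32*r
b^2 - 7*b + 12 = (b - 4)*(b - 3)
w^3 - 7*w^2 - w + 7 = (w - 7)*(w - 1)*(w + 1)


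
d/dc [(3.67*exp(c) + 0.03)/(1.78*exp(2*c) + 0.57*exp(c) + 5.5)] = (-6.5326*exp(2*c) - 0.1068*exp(c) + 20.1679)*exp(c)/(3.1684*exp(4*c) + 2.0292*exp(3*c) + 19.9049*exp(2*c) + 6.27*exp(c) + 30.25)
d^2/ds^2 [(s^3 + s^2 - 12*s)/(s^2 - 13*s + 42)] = 8*(32*s^3 - 441*s^2 + 1701*s - 1197)/(s^6 - 39*s^5 + 633*s^4 - 5473*s^3 + 26586*s^2 - 68796*s + 74088)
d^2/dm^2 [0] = 0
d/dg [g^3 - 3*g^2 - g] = 3*g^2 - 6*g - 1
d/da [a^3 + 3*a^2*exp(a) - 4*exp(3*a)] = 3*a^2*exp(a) + 3*a^2 + 6*a*exp(a) - 12*exp(3*a)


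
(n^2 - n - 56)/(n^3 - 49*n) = (n - 8)/(n*(n - 7))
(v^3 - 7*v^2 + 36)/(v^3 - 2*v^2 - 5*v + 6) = (v - 6)/(v - 1)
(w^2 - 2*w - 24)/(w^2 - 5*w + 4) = (w^2 - 2*w - 24)/(w^2 - 5*w + 4)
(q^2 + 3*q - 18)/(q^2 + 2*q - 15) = (q + 6)/(q + 5)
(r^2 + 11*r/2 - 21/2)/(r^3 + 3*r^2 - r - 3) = (r^2 + 11*r/2 - 21/2)/(r^3 + 3*r^2 - r - 3)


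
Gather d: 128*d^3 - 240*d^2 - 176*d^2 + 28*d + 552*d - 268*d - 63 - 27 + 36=128*d^3 - 416*d^2 + 312*d - 54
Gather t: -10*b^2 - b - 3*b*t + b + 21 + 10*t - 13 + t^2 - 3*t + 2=-10*b^2 + t^2 + t*(7 - 3*b) + 10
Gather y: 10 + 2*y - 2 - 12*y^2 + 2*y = -12*y^2 + 4*y + 8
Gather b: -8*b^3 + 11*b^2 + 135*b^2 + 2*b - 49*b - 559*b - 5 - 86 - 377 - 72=-8*b^3 + 146*b^2 - 606*b - 540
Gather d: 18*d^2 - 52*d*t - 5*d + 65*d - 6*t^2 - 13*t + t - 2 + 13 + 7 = 18*d^2 + d*(60 - 52*t) - 6*t^2 - 12*t + 18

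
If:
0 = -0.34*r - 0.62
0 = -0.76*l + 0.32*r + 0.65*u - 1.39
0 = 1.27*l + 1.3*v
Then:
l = -1.02362204724409*v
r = -1.82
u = 3.03619909502262 - 1.19685039370079*v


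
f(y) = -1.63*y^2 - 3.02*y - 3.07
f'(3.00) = -12.80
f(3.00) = -26.80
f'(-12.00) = 36.10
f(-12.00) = -201.55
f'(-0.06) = -2.82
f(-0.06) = -2.89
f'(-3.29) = 7.71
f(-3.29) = -10.78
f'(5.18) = -19.91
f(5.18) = -62.45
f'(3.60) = -14.76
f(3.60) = -35.07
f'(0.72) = -5.37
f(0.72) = -6.09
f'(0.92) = -6.02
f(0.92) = -7.23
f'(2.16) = -10.06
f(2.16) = -17.20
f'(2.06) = -9.74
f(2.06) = -16.21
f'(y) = -3.26*y - 3.02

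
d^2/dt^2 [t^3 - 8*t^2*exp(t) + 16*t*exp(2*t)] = -8*t^2*exp(t) + 64*t*exp(2*t) - 32*t*exp(t) + 6*t + 64*exp(2*t) - 16*exp(t)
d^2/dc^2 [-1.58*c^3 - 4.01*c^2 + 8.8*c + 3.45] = -9.48*c - 8.02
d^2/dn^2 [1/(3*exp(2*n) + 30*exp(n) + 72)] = 2*(4*(exp(n) + 5)^2*exp(n) - (2*exp(n) + 5)*(exp(2*n) + 10*exp(n) + 24))*exp(n)/(3*(exp(2*n) + 10*exp(n) + 24)^3)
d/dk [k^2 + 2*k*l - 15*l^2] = 2*k + 2*l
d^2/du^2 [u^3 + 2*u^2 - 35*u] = 6*u + 4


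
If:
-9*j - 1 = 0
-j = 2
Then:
No Solution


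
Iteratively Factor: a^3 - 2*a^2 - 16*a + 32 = (a - 2)*(a^2 - 16) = (a - 2)*(a + 4)*(a - 4)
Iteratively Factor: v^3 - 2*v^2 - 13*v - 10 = (v - 5)*(v^2 + 3*v + 2) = (v - 5)*(v + 2)*(v + 1)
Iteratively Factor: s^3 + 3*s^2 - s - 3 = (s - 1)*(s^2 + 4*s + 3) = (s - 1)*(s + 1)*(s + 3)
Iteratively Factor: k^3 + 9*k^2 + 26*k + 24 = (k + 3)*(k^2 + 6*k + 8) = (k + 2)*(k + 3)*(k + 4)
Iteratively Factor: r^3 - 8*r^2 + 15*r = (r)*(r^2 - 8*r + 15) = r*(r - 5)*(r - 3)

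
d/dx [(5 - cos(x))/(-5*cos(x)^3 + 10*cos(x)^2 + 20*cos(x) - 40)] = (-13*cos(x) + cos(2*x) - 5)*sin(x)/(5*(cos(x) - 2)^3*(cos(x) + 2)^2)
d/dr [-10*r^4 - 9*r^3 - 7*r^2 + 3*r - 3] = -40*r^3 - 27*r^2 - 14*r + 3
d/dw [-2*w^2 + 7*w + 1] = 7 - 4*w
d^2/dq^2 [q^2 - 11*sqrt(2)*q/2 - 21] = 2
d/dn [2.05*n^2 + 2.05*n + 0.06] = 4.1*n + 2.05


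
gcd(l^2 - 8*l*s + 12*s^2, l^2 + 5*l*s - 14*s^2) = -l + 2*s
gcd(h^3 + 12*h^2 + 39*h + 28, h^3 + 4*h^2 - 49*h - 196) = h^2 + 11*h + 28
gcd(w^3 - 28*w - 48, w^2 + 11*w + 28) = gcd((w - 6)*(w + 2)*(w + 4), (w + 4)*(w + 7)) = w + 4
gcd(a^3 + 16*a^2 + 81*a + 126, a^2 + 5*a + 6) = a + 3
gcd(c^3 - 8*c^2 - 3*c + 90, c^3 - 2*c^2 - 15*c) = c^2 - 2*c - 15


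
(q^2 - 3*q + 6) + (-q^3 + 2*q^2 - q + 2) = -q^3 + 3*q^2 - 4*q + 8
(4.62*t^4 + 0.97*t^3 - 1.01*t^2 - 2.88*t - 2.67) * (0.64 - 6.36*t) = -29.3832*t^5 - 3.2124*t^4 + 7.0444*t^3 + 17.6704*t^2 + 15.138*t - 1.7088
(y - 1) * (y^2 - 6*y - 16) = y^3 - 7*y^2 - 10*y + 16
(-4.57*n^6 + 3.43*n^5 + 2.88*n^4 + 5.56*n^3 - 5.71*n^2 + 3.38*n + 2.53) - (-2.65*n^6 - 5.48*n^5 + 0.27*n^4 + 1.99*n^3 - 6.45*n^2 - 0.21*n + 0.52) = -1.92*n^6 + 8.91*n^5 + 2.61*n^4 + 3.57*n^3 + 0.74*n^2 + 3.59*n + 2.01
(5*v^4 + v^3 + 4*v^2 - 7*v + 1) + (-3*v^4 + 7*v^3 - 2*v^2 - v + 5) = 2*v^4 + 8*v^3 + 2*v^2 - 8*v + 6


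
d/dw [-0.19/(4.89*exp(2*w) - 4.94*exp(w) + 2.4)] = (1.8582*exp(w) - 0.9386)*exp(w)/(4.89*exp(2*w) - 4.94*exp(w) + 2.4)^2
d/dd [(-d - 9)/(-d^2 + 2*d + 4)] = (d^2 - 2*d - 2*(d - 1)*(d + 9) - 4)/(-d^2 + 2*d + 4)^2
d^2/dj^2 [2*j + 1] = 0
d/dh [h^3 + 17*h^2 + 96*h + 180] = 3*h^2 + 34*h + 96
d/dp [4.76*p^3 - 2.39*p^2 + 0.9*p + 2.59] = 14.28*p^2 - 4.78*p + 0.9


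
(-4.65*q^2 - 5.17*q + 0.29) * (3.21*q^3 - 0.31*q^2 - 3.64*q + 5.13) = -14.9265*q^5 - 15.1542*q^4 + 19.4596*q^3 - 5.1256*q^2 - 27.5777*q + 1.4877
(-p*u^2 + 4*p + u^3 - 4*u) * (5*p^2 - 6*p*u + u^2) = -5*p^3*u^2 + 20*p^3 + 11*p^2*u^3 - 44*p^2*u - 7*p*u^4 + 28*p*u^2 + u^5 - 4*u^3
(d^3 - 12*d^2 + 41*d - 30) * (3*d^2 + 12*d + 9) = 3*d^5 - 24*d^4 - 12*d^3 + 294*d^2 + 9*d - 270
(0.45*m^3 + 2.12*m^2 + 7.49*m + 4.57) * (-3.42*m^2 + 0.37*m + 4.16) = -1.539*m^5 - 7.0839*m^4 - 22.9594*m^3 - 4.0389*m^2 + 32.8493*m + 19.0112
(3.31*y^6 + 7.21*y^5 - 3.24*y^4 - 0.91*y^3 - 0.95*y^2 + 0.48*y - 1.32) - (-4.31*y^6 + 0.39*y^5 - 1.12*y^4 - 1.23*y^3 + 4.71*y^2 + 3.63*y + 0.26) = 7.62*y^6 + 6.82*y^5 - 2.12*y^4 + 0.32*y^3 - 5.66*y^2 - 3.15*y - 1.58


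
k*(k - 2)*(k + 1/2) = k^3 - 3*k^2/2 - k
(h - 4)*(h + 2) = h^2 - 2*h - 8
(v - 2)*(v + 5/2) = v^2 + v/2 - 5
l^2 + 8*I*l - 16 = (l + 4*I)^2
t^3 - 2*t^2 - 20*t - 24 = (t - 6)*(t + 2)^2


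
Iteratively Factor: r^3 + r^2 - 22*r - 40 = (r + 2)*(r^2 - r - 20) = (r - 5)*(r + 2)*(r + 4)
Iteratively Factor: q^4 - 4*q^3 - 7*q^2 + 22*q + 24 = (q - 3)*(q^3 - q^2 - 10*q - 8) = (q - 4)*(q - 3)*(q^2 + 3*q + 2) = (q - 4)*(q - 3)*(q + 1)*(q + 2)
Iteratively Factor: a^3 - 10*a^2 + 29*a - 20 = (a - 4)*(a^2 - 6*a + 5) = (a - 5)*(a - 4)*(a - 1)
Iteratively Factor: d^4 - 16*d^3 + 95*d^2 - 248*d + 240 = (d - 4)*(d^3 - 12*d^2 + 47*d - 60) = (d - 4)*(d - 3)*(d^2 - 9*d + 20) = (d - 5)*(d - 4)*(d - 3)*(d - 4)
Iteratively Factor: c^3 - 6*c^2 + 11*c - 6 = (c - 1)*(c^2 - 5*c + 6) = (c - 3)*(c - 1)*(c - 2)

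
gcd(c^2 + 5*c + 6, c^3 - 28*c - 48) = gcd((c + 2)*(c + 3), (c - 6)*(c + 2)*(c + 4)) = c + 2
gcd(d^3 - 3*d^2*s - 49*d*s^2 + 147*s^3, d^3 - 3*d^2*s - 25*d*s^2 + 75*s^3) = -d + 3*s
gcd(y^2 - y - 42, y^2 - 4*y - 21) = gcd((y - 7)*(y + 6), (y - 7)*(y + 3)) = y - 7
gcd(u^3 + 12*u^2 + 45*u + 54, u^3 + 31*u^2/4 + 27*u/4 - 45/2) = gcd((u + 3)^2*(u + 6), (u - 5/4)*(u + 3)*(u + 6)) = u^2 + 9*u + 18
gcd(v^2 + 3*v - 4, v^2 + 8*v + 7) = 1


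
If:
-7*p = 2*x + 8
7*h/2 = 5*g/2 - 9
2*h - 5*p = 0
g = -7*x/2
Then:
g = -14/25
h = -104/35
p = -208/175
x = 4/25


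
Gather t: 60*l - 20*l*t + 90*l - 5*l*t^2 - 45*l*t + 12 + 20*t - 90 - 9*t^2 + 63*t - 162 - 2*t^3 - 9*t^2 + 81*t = 150*l - 2*t^3 + t^2*(-5*l - 18) + t*(164 - 65*l) - 240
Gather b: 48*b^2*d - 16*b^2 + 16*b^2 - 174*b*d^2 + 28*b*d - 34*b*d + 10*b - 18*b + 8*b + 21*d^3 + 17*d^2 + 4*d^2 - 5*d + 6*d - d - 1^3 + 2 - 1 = 48*b^2*d + b*(-174*d^2 - 6*d) + 21*d^3 + 21*d^2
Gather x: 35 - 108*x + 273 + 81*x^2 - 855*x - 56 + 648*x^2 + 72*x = 729*x^2 - 891*x + 252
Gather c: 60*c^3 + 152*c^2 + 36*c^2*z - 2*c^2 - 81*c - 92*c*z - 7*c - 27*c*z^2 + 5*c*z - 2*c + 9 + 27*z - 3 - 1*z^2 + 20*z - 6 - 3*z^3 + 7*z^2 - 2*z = 60*c^3 + c^2*(36*z + 150) + c*(-27*z^2 - 87*z - 90) - 3*z^3 + 6*z^2 + 45*z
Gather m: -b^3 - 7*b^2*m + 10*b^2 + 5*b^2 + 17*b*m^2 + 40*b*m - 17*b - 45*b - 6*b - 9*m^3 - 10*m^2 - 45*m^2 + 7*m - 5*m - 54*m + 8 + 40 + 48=-b^3 + 15*b^2 - 68*b - 9*m^3 + m^2*(17*b - 55) + m*(-7*b^2 + 40*b - 52) + 96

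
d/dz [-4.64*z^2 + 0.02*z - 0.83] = 0.02 - 9.28*z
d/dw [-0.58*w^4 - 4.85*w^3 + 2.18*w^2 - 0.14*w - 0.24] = -2.32*w^3 - 14.55*w^2 + 4.36*w - 0.14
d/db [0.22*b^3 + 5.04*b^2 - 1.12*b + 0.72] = 0.66*b^2 + 10.08*b - 1.12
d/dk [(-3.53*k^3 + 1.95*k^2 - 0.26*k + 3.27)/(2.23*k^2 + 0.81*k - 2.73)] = (-7.8719*k^4 - 5.7186*k^3 + 31.07*k^2 - 25.2312*k - 1.9389)/(4.9729*k^4 + 3.6126*k^3 - 11.5197*k^2 - 4.4226*k + 7.4529)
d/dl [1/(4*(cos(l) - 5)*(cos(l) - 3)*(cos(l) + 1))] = (-3*sin(l)^2 - 14*cos(l) + 10)*sin(l)/(4*(cos(l) - 5)^2*(cos(l) - 3)^2*(cos(l) + 1)^2)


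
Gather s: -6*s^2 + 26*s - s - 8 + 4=-6*s^2 + 25*s - 4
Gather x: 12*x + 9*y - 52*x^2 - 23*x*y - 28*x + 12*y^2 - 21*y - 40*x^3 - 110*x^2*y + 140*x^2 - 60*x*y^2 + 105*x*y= -40*x^3 + x^2*(88 - 110*y) + x*(-60*y^2 + 82*y - 16) + 12*y^2 - 12*y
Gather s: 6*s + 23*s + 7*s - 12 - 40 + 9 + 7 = 36*s - 36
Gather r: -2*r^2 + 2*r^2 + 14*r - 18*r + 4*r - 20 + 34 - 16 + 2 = 0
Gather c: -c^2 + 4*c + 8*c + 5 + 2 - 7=-c^2 + 12*c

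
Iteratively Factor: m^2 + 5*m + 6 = (m + 3)*(m + 2)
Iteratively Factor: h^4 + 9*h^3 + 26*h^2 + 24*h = (h + 2)*(h^3 + 7*h^2 + 12*h) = h*(h + 2)*(h^2 + 7*h + 12) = h*(h + 2)*(h + 4)*(h + 3)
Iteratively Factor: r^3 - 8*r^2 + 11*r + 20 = (r - 5)*(r^2 - 3*r - 4) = (r - 5)*(r - 4)*(r + 1)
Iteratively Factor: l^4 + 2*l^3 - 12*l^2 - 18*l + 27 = (l - 3)*(l^3 + 5*l^2 + 3*l - 9) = (l - 3)*(l + 3)*(l^2 + 2*l - 3) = (l - 3)*(l + 3)^2*(l - 1)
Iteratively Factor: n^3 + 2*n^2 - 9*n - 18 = (n + 3)*(n^2 - n - 6) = (n + 2)*(n + 3)*(n - 3)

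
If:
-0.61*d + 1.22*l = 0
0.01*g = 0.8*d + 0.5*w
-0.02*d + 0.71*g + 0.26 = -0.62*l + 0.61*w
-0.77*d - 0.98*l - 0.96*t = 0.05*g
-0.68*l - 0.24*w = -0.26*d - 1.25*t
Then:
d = 0.02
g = -0.41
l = 0.01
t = -0.01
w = -0.04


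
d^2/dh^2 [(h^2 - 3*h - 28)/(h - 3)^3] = 18*h/(h - 3)^5 + 2/(h - 3)^3 - 390/(h - 3)^5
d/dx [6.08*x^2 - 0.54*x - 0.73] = 12.16*x - 0.54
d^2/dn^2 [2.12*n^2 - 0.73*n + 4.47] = 4.24000000000000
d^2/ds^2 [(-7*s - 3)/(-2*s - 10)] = -32/(s + 5)^3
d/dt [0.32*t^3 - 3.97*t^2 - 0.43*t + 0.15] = 0.96*t^2 - 7.94*t - 0.43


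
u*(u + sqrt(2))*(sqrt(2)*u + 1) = sqrt(2)*u^3 + 3*u^2 + sqrt(2)*u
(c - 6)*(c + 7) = c^2 + c - 42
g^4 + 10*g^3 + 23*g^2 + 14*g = g*(g + 1)*(g + 2)*(g + 7)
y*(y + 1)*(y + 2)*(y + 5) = y^4 + 8*y^3 + 17*y^2 + 10*y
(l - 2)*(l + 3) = l^2 + l - 6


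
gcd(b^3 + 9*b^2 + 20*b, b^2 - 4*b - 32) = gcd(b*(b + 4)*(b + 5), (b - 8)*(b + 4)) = b + 4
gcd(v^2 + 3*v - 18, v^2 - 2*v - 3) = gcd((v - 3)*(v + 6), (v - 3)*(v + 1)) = v - 3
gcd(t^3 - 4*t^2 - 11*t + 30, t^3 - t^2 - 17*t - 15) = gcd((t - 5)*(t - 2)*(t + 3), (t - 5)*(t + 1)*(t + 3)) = t^2 - 2*t - 15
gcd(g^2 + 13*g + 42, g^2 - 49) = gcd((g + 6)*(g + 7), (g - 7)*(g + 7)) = g + 7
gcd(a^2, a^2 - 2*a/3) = a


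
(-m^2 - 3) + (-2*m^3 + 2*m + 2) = -2*m^3 - m^2 + 2*m - 1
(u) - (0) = u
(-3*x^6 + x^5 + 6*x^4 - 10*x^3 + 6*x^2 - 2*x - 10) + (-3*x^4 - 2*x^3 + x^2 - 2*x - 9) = -3*x^6 + x^5 + 3*x^4 - 12*x^3 + 7*x^2 - 4*x - 19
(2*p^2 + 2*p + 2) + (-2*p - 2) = 2*p^2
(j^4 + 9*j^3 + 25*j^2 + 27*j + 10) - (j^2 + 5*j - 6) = j^4 + 9*j^3 + 24*j^2 + 22*j + 16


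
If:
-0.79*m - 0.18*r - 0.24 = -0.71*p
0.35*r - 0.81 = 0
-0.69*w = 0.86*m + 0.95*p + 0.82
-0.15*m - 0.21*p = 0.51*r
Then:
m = -3.58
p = -3.06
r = 2.31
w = 7.49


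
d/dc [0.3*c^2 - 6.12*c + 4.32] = 0.6*c - 6.12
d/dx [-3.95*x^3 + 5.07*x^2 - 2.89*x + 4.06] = -11.85*x^2 + 10.14*x - 2.89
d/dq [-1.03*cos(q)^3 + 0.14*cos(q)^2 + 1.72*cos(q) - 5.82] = (3.09*cos(q)^2 - 0.28*cos(q) - 1.72)*sin(q)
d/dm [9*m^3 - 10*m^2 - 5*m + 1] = 27*m^2 - 20*m - 5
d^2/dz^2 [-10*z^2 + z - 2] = -20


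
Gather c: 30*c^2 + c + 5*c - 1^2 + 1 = 30*c^2 + 6*c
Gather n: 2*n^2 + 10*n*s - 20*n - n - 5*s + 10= 2*n^2 + n*(10*s - 21) - 5*s + 10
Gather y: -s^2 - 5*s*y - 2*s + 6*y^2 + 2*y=-s^2 - 2*s + 6*y^2 + y*(2 - 5*s)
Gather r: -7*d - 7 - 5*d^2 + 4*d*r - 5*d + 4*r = -5*d^2 - 12*d + r*(4*d + 4) - 7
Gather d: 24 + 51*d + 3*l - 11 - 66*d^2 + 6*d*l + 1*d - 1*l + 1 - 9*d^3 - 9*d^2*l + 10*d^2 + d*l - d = -9*d^3 + d^2*(-9*l - 56) + d*(7*l + 51) + 2*l + 14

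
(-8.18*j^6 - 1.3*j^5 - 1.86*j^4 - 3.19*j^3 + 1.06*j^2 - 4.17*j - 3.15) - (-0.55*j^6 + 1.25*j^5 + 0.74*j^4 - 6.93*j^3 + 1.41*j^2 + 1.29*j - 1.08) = -7.63*j^6 - 2.55*j^5 - 2.6*j^4 + 3.74*j^3 - 0.35*j^2 - 5.46*j - 2.07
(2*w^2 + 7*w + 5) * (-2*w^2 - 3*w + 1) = -4*w^4 - 20*w^3 - 29*w^2 - 8*w + 5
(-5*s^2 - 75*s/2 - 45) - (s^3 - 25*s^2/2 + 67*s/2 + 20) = -s^3 + 15*s^2/2 - 71*s - 65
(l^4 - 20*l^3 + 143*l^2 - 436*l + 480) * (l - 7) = l^5 - 27*l^4 + 283*l^3 - 1437*l^2 + 3532*l - 3360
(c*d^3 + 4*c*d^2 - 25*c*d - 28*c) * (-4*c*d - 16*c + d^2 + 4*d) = -4*c^2*d^4 - 32*c^2*d^3 + 36*c^2*d^2 + 512*c^2*d + 448*c^2 + c*d^5 + 8*c*d^4 - 9*c*d^3 - 128*c*d^2 - 112*c*d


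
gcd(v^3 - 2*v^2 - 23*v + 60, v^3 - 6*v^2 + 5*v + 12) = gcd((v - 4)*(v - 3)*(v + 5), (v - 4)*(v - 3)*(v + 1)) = v^2 - 7*v + 12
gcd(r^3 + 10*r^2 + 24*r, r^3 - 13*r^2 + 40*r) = r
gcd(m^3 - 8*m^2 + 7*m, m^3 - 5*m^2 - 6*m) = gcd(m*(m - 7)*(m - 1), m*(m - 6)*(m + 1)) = m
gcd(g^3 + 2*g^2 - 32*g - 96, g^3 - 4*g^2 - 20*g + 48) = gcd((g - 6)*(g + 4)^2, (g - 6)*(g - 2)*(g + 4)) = g^2 - 2*g - 24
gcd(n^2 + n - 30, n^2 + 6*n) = n + 6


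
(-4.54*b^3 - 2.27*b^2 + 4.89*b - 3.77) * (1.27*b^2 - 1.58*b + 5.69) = -5.7658*b^5 + 4.2903*b^4 - 16.0357*b^3 - 25.4304*b^2 + 33.7807*b - 21.4513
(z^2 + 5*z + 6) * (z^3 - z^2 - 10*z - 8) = z^5 + 4*z^4 - 9*z^3 - 64*z^2 - 100*z - 48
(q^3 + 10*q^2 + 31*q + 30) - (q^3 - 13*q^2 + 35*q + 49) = 23*q^2 - 4*q - 19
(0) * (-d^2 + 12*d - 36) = 0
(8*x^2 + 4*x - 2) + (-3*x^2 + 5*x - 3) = 5*x^2 + 9*x - 5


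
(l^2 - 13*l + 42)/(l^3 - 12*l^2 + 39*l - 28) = (l - 6)/(l^2 - 5*l + 4)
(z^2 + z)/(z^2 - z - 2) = z/(z - 2)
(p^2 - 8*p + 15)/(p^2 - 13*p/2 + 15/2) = 2*(p - 3)/(2*p - 3)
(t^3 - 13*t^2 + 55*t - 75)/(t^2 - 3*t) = t - 10 + 25/t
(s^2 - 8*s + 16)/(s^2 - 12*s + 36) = (s^2 - 8*s + 16)/(s^2 - 12*s + 36)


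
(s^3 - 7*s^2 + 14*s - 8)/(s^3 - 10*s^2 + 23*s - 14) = (s - 4)/(s - 7)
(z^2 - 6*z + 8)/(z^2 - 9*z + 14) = (z - 4)/(z - 7)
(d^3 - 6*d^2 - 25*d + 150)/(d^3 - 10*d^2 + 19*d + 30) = (d + 5)/(d + 1)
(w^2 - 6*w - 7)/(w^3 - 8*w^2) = (w^2 - 6*w - 7)/(w^2*(w - 8))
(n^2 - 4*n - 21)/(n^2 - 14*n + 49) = (n + 3)/(n - 7)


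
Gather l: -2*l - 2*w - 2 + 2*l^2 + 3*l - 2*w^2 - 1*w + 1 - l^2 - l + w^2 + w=l^2 - w^2 - 2*w - 1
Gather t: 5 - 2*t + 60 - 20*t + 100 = 165 - 22*t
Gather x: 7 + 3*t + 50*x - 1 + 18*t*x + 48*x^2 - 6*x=3*t + 48*x^2 + x*(18*t + 44) + 6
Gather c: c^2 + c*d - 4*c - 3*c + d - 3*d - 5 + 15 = c^2 + c*(d - 7) - 2*d + 10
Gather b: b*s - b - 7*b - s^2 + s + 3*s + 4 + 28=b*(s - 8) - s^2 + 4*s + 32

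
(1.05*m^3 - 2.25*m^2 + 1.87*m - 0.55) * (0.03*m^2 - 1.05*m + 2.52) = 0.0315*m^5 - 1.17*m^4 + 5.0646*m^3 - 7.65*m^2 + 5.2899*m - 1.386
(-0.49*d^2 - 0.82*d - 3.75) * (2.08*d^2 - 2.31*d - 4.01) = -1.0192*d^4 - 0.5737*d^3 - 3.9409*d^2 + 11.9507*d + 15.0375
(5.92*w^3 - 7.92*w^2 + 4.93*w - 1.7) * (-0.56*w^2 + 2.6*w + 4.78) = -3.3152*w^5 + 19.8272*w^4 + 4.9448*w^3 - 24.0876*w^2 + 19.1454*w - 8.126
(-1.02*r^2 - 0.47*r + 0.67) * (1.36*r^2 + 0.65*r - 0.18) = -1.3872*r^4 - 1.3022*r^3 + 0.7893*r^2 + 0.5201*r - 0.1206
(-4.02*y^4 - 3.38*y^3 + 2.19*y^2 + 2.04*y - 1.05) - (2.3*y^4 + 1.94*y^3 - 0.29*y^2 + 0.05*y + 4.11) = -6.32*y^4 - 5.32*y^3 + 2.48*y^2 + 1.99*y - 5.16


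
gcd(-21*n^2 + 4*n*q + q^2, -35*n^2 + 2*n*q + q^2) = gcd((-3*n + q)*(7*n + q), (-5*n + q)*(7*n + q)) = 7*n + q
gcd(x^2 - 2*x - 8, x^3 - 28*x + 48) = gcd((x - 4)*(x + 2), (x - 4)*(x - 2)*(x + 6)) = x - 4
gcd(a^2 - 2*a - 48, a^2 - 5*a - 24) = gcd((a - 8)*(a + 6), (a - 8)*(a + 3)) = a - 8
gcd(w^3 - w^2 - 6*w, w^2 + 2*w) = w^2 + 2*w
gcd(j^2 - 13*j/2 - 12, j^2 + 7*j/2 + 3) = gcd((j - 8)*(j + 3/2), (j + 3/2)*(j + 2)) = j + 3/2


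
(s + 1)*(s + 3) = s^2 + 4*s + 3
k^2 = k^2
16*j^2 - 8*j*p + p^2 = (-4*j + p)^2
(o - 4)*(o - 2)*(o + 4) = o^3 - 2*o^2 - 16*o + 32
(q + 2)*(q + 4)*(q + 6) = q^3 + 12*q^2 + 44*q + 48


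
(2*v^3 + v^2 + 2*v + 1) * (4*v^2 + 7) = 8*v^5 + 4*v^4 + 22*v^3 + 11*v^2 + 14*v + 7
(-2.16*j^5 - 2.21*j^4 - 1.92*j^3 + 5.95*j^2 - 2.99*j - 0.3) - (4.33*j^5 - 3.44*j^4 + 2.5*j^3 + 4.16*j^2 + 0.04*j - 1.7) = -6.49*j^5 + 1.23*j^4 - 4.42*j^3 + 1.79*j^2 - 3.03*j + 1.4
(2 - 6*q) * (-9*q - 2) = 54*q^2 - 6*q - 4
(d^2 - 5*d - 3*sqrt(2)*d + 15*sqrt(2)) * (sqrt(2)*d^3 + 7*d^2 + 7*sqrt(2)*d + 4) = sqrt(2)*d^5 - 5*sqrt(2)*d^4 + d^4 - 14*sqrt(2)*d^3 - 5*d^3 - 38*d^2 + 70*sqrt(2)*d^2 - 12*sqrt(2)*d + 190*d + 60*sqrt(2)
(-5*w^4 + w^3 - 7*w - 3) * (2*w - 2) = -10*w^5 + 12*w^4 - 2*w^3 - 14*w^2 + 8*w + 6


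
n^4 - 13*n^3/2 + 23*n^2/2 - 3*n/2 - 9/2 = (n - 3)^2*(n - 1)*(n + 1/2)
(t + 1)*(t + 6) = t^2 + 7*t + 6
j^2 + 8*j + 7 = (j + 1)*(j + 7)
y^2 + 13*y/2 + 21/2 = (y + 3)*(y + 7/2)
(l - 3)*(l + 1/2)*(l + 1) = l^3 - 3*l^2/2 - 4*l - 3/2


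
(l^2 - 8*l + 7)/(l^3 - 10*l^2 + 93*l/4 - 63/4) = 4*(l - 1)/(4*l^2 - 12*l + 9)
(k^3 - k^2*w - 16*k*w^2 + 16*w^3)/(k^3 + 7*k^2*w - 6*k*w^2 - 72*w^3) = (-k^2 + 5*k*w - 4*w^2)/(-k^2 - 3*k*w + 18*w^2)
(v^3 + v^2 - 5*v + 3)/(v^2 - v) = v + 2 - 3/v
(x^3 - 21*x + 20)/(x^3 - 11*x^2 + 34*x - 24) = (x + 5)/(x - 6)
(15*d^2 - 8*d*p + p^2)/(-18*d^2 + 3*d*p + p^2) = (-5*d + p)/(6*d + p)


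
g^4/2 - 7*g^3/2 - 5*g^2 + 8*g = g*(g/2 + 1)*(g - 8)*(g - 1)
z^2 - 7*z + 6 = (z - 6)*(z - 1)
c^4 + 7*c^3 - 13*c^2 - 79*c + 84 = (c - 3)*(c - 1)*(c + 4)*(c + 7)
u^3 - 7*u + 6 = (u - 2)*(u - 1)*(u + 3)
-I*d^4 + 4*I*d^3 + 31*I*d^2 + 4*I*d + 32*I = (d - 8)*(d + 4)*(d - I)*(-I*d + 1)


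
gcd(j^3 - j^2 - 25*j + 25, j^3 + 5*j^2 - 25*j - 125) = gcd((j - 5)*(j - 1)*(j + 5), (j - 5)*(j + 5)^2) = j^2 - 25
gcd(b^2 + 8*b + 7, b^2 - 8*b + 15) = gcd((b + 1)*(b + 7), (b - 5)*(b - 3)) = 1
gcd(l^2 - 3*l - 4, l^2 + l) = l + 1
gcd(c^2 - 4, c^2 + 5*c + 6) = c + 2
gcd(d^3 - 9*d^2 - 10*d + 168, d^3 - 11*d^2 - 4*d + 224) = d^2 - 3*d - 28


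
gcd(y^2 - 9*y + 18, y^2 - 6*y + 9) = y - 3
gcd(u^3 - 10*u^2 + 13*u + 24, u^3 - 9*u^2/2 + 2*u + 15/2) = u^2 - 2*u - 3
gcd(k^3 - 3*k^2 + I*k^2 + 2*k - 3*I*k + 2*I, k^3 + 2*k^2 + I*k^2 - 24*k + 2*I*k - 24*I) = k + I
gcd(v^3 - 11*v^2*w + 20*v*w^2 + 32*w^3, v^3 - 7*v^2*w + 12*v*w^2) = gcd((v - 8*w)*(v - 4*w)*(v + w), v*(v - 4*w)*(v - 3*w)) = v - 4*w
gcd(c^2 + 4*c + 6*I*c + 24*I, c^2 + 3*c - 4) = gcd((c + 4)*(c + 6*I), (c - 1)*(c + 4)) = c + 4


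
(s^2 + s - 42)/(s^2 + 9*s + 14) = (s - 6)/(s + 2)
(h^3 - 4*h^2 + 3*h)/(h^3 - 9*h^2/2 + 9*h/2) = 2*(h - 1)/(2*h - 3)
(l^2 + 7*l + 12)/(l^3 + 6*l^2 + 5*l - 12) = 1/(l - 1)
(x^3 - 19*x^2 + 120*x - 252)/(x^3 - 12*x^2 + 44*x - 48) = (x^2 - 13*x + 42)/(x^2 - 6*x + 8)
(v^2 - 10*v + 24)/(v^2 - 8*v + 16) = (v - 6)/(v - 4)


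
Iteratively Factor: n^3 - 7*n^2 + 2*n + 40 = (n + 2)*(n^2 - 9*n + 20) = (n - 5)*(n + 2)*(n - 4)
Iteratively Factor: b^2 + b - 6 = (b - 2)*(b + 3)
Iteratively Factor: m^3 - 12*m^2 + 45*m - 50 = (m - 5)*(m^2 - 7*m + 10) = (m - 5)*(m - 2)*(m - 5)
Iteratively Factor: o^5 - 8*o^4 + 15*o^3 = (o)*(o^4 - 8*o^3 + 15*o^2) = o*(o - 3)*(o^3 - 5*o^2) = o^2*(o - 3)*(o^2 - 5*o) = o^2*(o - 5)*(o - 3)*(o)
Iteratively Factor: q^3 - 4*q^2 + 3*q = (q - 1)*(q^2 - 3*q) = (q - 3)*(q - 1)*(q)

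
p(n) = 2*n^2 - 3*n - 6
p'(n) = 4*n - 3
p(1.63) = -5.58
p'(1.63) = 3.52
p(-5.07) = 60.62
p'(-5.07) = -23.28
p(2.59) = -0.35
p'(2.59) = 7.36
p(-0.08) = -5.75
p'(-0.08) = -3.32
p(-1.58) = 3.73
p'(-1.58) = -9.32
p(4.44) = 20.11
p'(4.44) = 14.76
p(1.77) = -5.04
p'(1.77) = 4.08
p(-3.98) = 37.62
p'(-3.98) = -18.92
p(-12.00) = 318.00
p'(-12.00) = -51.00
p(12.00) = 246.00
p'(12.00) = 45.00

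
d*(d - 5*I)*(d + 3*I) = d^3 - 2*I*d^2 + 15*d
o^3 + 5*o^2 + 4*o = o*(o + 1)*(o + 4)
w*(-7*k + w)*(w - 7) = -7*k*w^2 + 49*k*w + w^3 - 7*w^2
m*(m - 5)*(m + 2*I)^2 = m^4 - 5*m^3 + 4*I*m^3 - 4*m^2 - 20*I*m^2 + 20*m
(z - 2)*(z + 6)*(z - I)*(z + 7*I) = z^4 + 4*z^3 + 6*I*z^3 - 5*z^2 + 24*I*z^2 + 28*z - 72*I*z - 84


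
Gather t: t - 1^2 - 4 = t - 5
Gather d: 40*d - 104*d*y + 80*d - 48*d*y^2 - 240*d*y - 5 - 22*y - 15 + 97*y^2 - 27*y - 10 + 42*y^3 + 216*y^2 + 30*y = d*(-48*y^2 - 344*y + 120) + 42*y^3 + 313*y^2 - 19*y - 30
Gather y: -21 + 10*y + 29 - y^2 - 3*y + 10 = -y^2 + 7*y + 18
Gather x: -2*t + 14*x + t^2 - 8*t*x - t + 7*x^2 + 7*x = t^2 - 3*t + 7*x^2 + x*(21 - 8*t)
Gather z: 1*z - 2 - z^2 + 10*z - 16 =-z^2 + 11*z - 18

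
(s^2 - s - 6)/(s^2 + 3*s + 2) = (s - 3)/(s + 1)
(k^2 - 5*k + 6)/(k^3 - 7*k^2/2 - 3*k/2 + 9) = 2/(2*k + 3)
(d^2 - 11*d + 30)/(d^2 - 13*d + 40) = (d - 6)/(d - 8)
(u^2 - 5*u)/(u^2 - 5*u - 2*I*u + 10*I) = u/(u - 2*I)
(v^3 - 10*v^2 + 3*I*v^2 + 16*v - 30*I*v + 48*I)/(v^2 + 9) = (v^2 - 10*v + 16)/(v - 3*I)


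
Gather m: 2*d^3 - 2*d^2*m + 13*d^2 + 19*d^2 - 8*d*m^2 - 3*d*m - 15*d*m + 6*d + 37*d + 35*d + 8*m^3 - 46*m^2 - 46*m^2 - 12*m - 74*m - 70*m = 2*d^3 + 32*d^2 + 78*d + 8*m^3 + m^2*(-8*d - 92) + m*(-2*d^2 - 18*d - 156)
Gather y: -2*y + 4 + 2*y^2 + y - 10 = 2*y^2 - y - 6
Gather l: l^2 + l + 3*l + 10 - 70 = l^2 + 4*l - 60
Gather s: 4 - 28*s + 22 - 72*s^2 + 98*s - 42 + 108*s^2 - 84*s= 36*s^2 - 14*s - 16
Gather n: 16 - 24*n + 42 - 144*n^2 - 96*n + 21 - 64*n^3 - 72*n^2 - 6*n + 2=-64*n^3 - 216*n^2 - 126*n + 81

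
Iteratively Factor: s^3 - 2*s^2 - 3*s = (s - 3)*(s^2 + s) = s*(s - 3)*(s + 1)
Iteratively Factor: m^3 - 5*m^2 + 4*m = (m)*(m^2 - 5*m + 4) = m*(m - 1)*(m - 4)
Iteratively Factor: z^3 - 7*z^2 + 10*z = (z)*(z^2 - 7*z + 10) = z*(z - 5)*(z - 2)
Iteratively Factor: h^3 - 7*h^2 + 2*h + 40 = (h + 2)*(h^2 - 9*h + 20) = (h - 5)*(h + 2)*(h - 4)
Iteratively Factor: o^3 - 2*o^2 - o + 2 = (o - 2)*(o^2 - 1) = (o - 2)*(o - 1)*(o + 1)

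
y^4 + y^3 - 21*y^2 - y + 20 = (y - 4)*(y - 1)*(y + 1)*(y + 5)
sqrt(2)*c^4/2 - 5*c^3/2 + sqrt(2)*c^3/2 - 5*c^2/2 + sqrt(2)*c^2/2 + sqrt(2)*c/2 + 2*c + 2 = (c + 1)*(c - 2*sqrt(2))*(c - sqrt(2))*(sqrt(2)*c/2 + 1/2)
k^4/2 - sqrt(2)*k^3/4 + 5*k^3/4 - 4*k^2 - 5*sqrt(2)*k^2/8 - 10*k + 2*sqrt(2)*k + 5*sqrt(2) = (k/2 + sqrt(2))*(k + 5/2)*(k - 2*sqrt(2))*(k - sqrt(2)/2)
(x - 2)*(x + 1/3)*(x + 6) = x^3 + 13*x^2/3 - 32*x/3 - 4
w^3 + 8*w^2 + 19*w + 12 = (w + 1)*(w + 3)*(w + 4)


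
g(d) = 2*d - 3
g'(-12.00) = 2.00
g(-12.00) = -27.00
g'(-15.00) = 2.00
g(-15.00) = -33.00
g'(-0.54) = 2.00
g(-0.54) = -4.08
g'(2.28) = 2.00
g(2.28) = 1.56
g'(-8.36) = 2.00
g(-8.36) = -19.72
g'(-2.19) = 2.00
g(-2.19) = -7.38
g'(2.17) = 2.00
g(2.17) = 1.34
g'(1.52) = 2.00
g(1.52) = 0.04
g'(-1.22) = 2.00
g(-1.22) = -5.44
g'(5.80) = 2.00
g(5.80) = 8.60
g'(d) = 2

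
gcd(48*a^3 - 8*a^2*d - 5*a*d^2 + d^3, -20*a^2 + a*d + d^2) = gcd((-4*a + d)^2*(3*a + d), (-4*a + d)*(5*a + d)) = 4*a - d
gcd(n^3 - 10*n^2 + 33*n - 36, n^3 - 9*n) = n - 3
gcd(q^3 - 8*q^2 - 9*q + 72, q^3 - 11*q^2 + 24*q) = q^2 - 11*q + 24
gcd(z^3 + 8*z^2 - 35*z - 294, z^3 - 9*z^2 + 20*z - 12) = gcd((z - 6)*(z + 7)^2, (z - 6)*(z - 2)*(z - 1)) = z - 6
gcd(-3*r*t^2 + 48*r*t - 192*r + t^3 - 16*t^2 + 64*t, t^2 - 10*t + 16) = t - 8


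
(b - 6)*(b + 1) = b^2 - 5*b - 6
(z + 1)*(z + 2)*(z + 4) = z^3 + 7*z^2 + 14*z + 8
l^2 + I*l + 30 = (l - 5*I)*(l + 6*I)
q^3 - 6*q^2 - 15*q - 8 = (q - 8)*(q + 1)^2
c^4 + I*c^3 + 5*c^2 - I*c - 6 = (c - 2*I)*(c + 3*I)*(-I*c + I)*(I*c + I)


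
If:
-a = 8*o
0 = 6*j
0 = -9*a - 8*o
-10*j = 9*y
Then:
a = 0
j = 0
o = 0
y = 0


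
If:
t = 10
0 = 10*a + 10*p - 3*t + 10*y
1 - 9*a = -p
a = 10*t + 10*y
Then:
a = 140/101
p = 1159/101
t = 10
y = -996/101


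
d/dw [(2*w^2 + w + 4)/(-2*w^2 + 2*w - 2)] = (3*w^2 + 4*w - 5)/(2*(w^4 - 2*w^3 + 3*w^2 - 2*w + 1))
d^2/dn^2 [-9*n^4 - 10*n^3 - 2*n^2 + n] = -108*n^2 - 60*n - 4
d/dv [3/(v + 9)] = -3/(v + 9)^2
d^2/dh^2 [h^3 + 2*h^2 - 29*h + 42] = 6*h + 4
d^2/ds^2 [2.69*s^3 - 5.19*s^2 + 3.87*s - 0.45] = 16.14*s - 10.38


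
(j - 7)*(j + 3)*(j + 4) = j^3 - 37*j - 84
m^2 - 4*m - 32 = (m - 8)*(m + 4)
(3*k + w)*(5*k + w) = 15*k^2 + 8*k*w + w^2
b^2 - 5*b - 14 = (b - 7)*(b + 2)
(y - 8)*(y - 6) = y^2 - 14*y + 48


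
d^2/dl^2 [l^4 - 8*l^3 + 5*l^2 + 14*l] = 12*l^2 - 48*l + 10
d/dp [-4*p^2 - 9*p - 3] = -8*p - 9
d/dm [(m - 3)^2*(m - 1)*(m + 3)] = 4*m^3 - 12*m^2 - 12*m + 36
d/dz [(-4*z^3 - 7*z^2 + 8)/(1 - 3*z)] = (24*z^3 + 9*z^2 - 14*z + 24)/(9*z^2 - 6*z + 1)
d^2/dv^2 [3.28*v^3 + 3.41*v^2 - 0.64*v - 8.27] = 19.68*v + 6.82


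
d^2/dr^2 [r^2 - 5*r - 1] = 2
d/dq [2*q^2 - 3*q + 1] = 4*q - 3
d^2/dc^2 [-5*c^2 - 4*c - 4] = -10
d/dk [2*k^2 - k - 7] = 4*k - 1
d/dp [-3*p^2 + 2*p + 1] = 2 - 6*p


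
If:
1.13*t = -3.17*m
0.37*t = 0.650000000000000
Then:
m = -0.63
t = 1.76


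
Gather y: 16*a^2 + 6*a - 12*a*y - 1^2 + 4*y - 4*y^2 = 16*a^2 + 6*a - 4*y^2 + y*(4 - 12*a) - 1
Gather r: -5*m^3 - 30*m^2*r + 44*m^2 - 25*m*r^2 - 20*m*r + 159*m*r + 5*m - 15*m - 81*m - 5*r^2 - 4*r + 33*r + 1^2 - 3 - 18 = -5*m^3 + 44*m^2 - 91*m + r^2*(-25*m - 5) + r*(-30*m^2 + 139*m + 29) - 20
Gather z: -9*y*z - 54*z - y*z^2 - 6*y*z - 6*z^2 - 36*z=z^2*(-y - 6) + z*(-15*y - 90)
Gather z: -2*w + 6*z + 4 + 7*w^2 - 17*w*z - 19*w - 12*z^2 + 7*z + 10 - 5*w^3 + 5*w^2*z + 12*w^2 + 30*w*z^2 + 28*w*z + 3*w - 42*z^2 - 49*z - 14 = -5*w^3 + 19*w^2 - 18*w + z^2*(30*w - 54) + z*(5*w^2 + 11*w - 36)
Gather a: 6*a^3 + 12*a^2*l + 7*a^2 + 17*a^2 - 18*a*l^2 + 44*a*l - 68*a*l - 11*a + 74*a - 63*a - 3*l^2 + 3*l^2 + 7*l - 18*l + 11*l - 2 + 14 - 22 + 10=6*a^3 + a^2*(12*l + 24) + a*(-18*l^2 - 24*l)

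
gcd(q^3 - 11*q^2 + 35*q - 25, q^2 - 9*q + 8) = q - 1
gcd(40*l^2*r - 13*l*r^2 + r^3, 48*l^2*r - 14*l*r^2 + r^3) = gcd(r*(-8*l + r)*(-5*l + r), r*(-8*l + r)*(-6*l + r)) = -8*l*r + r^2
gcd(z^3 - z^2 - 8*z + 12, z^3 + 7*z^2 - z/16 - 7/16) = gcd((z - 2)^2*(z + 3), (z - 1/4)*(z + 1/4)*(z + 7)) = 1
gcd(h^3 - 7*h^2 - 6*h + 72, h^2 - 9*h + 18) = h - 6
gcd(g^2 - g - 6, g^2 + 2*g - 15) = g - 3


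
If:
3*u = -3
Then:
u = -1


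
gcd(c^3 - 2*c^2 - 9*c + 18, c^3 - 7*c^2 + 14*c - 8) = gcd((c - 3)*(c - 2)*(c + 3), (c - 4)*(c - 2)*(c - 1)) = c - 2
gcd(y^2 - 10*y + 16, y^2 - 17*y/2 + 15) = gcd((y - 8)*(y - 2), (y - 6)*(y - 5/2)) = 1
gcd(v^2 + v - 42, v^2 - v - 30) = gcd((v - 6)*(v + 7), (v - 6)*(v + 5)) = v - 6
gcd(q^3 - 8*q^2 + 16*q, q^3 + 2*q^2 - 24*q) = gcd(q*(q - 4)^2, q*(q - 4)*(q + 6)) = q^2 - 4*q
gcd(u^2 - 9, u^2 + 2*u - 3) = u + 3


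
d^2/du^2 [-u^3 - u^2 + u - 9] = -6*u - 2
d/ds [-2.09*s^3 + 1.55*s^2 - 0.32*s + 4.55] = -6.27*s^2 + 3.1*s - 0.32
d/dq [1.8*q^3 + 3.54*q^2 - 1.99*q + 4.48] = 5.4*q^2 + 7.08*q - 1.99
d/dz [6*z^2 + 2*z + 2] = 12*z + 2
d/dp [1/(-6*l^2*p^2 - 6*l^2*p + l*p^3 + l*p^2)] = (12*l*p + 6*l - 3*p^2 - 2*p)/(l*p^2*(6*l*p + 6*l - p^2 - p)^2)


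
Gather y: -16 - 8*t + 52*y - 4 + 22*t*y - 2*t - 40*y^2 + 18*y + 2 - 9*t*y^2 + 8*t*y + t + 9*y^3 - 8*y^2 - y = -9*t + 9*y^3 + y^2*(-9*t - 48) + y*(30*t + 69) - 18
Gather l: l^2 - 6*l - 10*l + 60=l^2 - 16*l + 60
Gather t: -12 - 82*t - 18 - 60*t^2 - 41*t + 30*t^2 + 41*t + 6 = -30*t^2 - 82*t - 24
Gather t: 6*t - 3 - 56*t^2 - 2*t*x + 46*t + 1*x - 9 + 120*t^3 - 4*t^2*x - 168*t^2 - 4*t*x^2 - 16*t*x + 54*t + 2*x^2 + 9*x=120*t^3 + t^2*(-4*x - 224) + t*(-4*x^2 - 18*x + 106) + 2*x^2 + 10*x - 12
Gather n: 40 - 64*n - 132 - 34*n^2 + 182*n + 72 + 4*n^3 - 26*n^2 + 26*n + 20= 4*n^3 - 60*n^2 + 144*n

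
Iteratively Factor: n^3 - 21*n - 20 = (n + 4)*(n^2 - 4*n - 5) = (n - 5)*(n + 4)*(n + 1)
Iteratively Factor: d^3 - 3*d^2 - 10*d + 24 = (d - 4)*(d^2 + d - 6) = (d - 4)*(d - 2)*(d + 3)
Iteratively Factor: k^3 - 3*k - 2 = (k + 1)*(k^2 - k - 2) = (k + 1)^2*(k - 2)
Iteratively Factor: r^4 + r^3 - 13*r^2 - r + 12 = (r - 1)*(r^3 + 2*r^2 - 11*r - 12) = (r - 1)*(r + 4)*(r^2 - 2*r - 3) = (r - 3)*(r - 1)*(r + 4)*(r + 1)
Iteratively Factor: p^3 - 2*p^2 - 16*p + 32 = (p - 2)*(p^2 - 16) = (p - 2)*(p + 4)*(p - 4)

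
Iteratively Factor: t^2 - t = (t - 1)*(t)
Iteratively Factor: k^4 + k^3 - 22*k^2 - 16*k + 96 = (k - 2)*(k^3 + 3*k^2 - 16*k - 48) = (k - 2)*(k + 4)*(k^2 - k - 12) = (k - 2)*(k + 3)*(k + 4)*(k - 4)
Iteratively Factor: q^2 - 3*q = (q)*(q - 3)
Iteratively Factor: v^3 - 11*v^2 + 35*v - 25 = (v - 1)*(v^2 - 10*v + 25) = (v - 5)*(v - 1)*(v - 5)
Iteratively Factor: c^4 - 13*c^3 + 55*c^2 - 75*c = (c - 3)*(c^3 - 10*c^2 + 25*c) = (c - 5)*(c - 3)*(c^2 - 5*c) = (c - 5)^2*(c - 3)*(c)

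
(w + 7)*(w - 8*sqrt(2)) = w^2 - 8*sqrt(2)*w + 7*w - 56*sqrt(2)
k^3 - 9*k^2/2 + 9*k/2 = k*(k - 3)*(k - 3/2)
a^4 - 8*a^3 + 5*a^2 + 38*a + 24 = (a - 6)*(a - 4)*(a + 1)^2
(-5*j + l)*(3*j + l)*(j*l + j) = -15*j^3*l - 15*j^3 - 2*j^2*l^2 - 2*j^2*l + j*l^3 + j*l^2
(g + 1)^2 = g^2 + 2*g + 1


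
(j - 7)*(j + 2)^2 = j^3 - 3*j^2 - 24*j - 28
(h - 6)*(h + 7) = h^2 + h - 42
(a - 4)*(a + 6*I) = a^2 - 4*a + 6*I*a - 24*I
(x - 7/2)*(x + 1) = x^2 - 5*x/2 - 7/2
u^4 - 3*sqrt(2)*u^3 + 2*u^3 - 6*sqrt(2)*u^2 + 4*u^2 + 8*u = u*(u + 2)*(u - 2*sqrt(2))*(u - sqrt(2))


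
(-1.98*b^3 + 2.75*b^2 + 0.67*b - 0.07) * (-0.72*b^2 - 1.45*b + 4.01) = 1.4256*b^5 + 0.891*b^4 - 12.4097*b^3 + 10.1064*b^2 + 2.7882*b - 0.2807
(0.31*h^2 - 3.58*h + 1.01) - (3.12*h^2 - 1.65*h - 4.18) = -2.81*h^2 - 1.93*h + 5.19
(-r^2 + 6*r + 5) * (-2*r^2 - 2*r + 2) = 2*r^4 - 10*r^3 - 24*r^2 + 2*r + 10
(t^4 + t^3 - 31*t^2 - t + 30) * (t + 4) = t^5 + 5*t^4 - 27*t^3 - 125*t^2 + 26*t + 120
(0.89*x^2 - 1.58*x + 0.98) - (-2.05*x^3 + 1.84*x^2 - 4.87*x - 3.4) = 2.05*x^3 - 0.95*x^2 + 3.29*x + 4.38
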